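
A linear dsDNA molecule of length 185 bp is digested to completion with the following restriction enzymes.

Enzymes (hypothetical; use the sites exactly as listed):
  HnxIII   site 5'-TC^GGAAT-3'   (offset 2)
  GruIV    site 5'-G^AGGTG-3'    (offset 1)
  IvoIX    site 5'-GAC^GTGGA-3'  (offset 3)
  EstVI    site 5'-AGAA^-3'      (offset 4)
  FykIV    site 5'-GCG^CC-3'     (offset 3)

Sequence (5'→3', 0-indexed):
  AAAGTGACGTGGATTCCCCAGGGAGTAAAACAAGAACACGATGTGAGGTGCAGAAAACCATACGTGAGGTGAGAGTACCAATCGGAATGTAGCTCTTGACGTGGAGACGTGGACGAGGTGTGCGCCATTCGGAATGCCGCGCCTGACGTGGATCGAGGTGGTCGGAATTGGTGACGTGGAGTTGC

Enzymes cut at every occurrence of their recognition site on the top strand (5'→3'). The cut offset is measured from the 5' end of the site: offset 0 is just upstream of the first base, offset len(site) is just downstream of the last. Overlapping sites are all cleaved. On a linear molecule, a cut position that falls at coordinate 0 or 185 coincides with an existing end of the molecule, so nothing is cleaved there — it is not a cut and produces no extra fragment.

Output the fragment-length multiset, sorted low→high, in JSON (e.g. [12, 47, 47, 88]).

[6,6,7,8,8,8,8,9,9,10,10,11,11,12,17,17,28]

Site scan:
  HnxIII (TCGGAAT, off=2): starts [81, 128, 161] → cuts [83, 130, 163]
  GruIV (GAGGTG, off=1): starts [44, 65, 114, 154] → cuts [45, 66, 115, 155]
  IvoIX (GACGTGGA, off=3): starts [5, 97, 105, 144, 172] → cuts [8, 100, 108, 147, 175]
  EstVI (AGAA, off=4): starts [32, 51] → cuts [36, 55]
  FykIV (GCGCC, off=3): starts [121, 138] → cuts [124, 141]

All cut coordinates (distinct, sorted): [8, 36, 45, 55, 66, 83, 100, 108, 115, 124, 130, 141, 147, 155, 163, 175]

Fragments:
  [0,8): 8 bp
  [8,36): 28 bp
  [36,45): 9 bp
  [45,55): 10 bp
  [55,66): 11 bp
  [66,83): 17 bp
  [83,100): 17 bp
  [100,108): 8 bp
  [108,115): 7 bp
  [115,124): 9 bp
  [124,130): 6 bp
  [130,141): 11 bp
  [141,147): 6 bp
  [147,155): 8 bp
  [155,163): 8 bp
  [163,175): 12 bp
  [175,185): 10 bp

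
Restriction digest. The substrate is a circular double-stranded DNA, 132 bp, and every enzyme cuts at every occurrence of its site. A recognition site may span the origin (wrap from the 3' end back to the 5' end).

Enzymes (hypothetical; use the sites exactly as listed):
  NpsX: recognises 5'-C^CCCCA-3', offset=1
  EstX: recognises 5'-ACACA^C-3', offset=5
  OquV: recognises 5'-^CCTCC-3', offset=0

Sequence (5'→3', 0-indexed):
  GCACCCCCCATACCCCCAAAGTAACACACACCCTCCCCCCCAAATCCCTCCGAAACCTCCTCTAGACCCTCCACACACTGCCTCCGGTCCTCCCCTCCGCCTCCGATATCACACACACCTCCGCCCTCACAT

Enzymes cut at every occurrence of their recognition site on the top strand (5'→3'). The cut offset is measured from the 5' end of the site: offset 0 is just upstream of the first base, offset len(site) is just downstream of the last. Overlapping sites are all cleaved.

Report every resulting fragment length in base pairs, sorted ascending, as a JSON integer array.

Scan for sites:
  NpsX (CCCCCA, off=1): starts [4, 12, 36] → cuts [5, 13, 37]
  EstX (ACACAC, off=5): starts [23, 25, 72, 110, 112] → cuts [28, 30, 77, 115, 117]
  OquV (CCTCC, off=0): starts [31, 46, 55, 67, 80, 88, 93, 99, 117] → cuts [31, 46, 55, 67, 80, 88, 93, 99, 117]

All cut coordinates (distinct, sorted): [5, 13, 28, 30, 31, 37, 46, 55, 67, 77, 80, 88, 93, 99, 115, 117]

Fragments:
  5→13: 8 bp
  13→28: 15 bp
  28→30: 2 bp
  30→31: 1 bp
  31→37: 6 bp
  37→46: 9 bp
  46→55: 9 bp
  55→67: 12 bp
  67→77: 10 bp
  77→80: 3 bp
  80→88: 8 bp
  88→93: 5 bp
  93→99: 6 bp
  99→115: 16 bp
  115→117: 2 bp
  117→5 (wrap): 132-117+5 = 20 bp

[1,2,2,3,5,6,6,8,8,9,9,10,12,15,16,20]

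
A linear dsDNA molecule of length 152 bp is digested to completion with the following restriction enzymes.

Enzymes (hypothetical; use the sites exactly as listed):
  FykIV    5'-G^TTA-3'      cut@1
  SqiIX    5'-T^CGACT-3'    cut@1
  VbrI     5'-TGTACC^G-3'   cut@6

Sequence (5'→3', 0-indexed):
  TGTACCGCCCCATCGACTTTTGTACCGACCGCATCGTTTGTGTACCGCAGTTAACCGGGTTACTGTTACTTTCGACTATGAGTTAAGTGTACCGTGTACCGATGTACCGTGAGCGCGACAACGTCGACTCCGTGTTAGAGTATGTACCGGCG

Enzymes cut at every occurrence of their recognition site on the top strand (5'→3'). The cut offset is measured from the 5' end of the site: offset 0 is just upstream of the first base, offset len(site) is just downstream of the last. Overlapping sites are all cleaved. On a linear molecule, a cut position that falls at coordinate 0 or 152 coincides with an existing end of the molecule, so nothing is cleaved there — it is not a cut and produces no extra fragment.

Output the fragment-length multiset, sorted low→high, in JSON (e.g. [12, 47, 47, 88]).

[4,4,6,6,7,7,7,8,9,10,10,11,13,14,16,20]

Scan for sites:
  FykIV GTTA/1: at [49, 58, 64, 81, 133] ⇒ [50, 59, 65, 82, 134]
  SqiIX TCGACT/1: at [12, 71, 123] ⇒ [13, 72, 124]
  VbrI TGTACCG/6: at [0, 20, 40, 87, 94, 102, 142] ⇒ [6, 26, 46, 93, 100, 108, 148]

Pooled cuts: [6, 13, 26, 46, 50, 59, 65, 72, 82, 93, 100, 108, 124, 134, 148]

Fragment lengths:
  [0,6): 6 bp
  [6,13): 7 bp
  [13,26): 13 bp
  [26,46): 20 bp
  [46,50): 4 bp
  [50,59): 9 bp
  [59,65): 6 bp
  [65,72): 7 bp
  [72,82): 10 bp
  [82,93): 11 bp
  [93,100): 7 bp
  [100,108): 8 bp
  [108,124): 16 bp
  [124,134): 10 bp
  [134,148): 14 bp
  [148,152): 4 bp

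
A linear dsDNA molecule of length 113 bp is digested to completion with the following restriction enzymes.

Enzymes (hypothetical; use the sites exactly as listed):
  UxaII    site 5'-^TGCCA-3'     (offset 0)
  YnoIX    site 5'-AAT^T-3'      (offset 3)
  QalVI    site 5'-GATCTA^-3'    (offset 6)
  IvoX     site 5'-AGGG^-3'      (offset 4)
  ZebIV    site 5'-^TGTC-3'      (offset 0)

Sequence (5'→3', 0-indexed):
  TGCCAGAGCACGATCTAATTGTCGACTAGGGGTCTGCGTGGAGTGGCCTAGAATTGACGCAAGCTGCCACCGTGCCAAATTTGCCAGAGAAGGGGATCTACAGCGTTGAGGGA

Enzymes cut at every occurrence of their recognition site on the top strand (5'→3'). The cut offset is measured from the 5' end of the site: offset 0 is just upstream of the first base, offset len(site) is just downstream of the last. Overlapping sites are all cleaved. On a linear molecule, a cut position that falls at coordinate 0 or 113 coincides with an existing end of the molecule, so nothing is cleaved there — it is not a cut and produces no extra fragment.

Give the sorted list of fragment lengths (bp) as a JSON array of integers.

[1,1,2,6,8,8,10,12,12,13,17,23]

Scan for sites:
  UxaII (TGCCA, off=0): starts [0, 64, 72, 81] → cuts [64, 72, 81] (position 0 is a terminus of the linear molecule — no cut)
  YnoIX (AATT, off=3): starts [16, 51, 77] → cuts [19, 54, 80]
  QalVI (GATCTA, off=6): starts [11, 94] → cuts [17, 100]
  IvoX (AGGG, off=4): starts [27, 90, 108] → cuts [31, 94, 112]
  ZebIV (TGTC, off=0): starts [19] → cuts [19]

All cut coordinates (distinct, sorted): [17, 19, 31, 54, 64, 72, 80, 81, 94, 100, 112]

Fragment lengths:
  [0,17): 17 bp
  [17,19): 2 bp
  [19,31): 12 bp
  [31,54): 23 bp
  [54,64): 10 bp
  [64,72): 8 bp
  [72,80): 8 bp
  [80,81): 1 bp
  [81,94): 13 bp
  [94,100): 6 bp
  [100,112): 12 bp
  [112,113): 1 bp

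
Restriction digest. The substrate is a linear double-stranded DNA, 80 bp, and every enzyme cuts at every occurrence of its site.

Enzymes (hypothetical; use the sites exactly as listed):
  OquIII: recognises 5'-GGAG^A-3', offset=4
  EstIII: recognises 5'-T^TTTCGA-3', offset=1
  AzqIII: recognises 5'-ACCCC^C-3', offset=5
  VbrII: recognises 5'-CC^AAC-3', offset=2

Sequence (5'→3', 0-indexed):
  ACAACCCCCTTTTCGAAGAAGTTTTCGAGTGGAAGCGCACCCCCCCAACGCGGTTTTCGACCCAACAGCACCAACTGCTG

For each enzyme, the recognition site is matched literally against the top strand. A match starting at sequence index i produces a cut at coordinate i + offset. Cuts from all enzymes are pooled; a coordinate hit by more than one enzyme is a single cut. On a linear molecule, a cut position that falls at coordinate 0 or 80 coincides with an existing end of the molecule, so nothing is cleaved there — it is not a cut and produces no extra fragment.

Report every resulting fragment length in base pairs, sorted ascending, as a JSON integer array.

[2,3,8,8,8,9,9,12,21]

Site scan:
  OquIII (GGAGA, off=4): no sites
  EstIII (TTTTCGA, off=1): starts [9, 21, 53] → cuts [10, 22, 54]
  AzqIII (ACCCCC, off=5): starts [3, 38] → cuts [8, 43]
  VbrII (CCAAC, off=2): starts [44, 61, 70] → cuts [46, 63, 72]

Pooled cuts: [8, 10, 22, 43, 46, 54, 63, 72]

Fragment lengths:
  [0,8): 8 bp
  [8,10): 2 bp
  [10,22): 12 bp
  [22,43): 21 bp
  [43,46): 3 bp
  [46,54): 8 bp
  [54,63): 9 bp
  [63,72): 9 bp
  [72,80): 8 bp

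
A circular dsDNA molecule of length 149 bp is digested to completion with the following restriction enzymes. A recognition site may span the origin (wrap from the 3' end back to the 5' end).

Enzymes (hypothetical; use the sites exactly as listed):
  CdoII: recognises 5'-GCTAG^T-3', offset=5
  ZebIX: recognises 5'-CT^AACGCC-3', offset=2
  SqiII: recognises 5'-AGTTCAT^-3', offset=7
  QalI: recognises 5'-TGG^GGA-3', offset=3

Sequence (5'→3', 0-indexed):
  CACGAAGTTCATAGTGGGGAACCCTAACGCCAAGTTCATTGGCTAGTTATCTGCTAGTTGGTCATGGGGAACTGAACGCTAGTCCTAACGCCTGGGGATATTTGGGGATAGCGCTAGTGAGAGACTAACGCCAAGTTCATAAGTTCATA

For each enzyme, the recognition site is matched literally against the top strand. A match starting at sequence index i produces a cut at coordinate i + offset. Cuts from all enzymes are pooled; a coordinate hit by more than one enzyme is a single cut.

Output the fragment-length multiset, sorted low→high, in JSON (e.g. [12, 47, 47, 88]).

[4,5,7,8,8,9,9,10,10,11,12,13,14,14,15]

Site scan:
  CdoII GCTAGT/5: at [41, 52, 77, 112] ⇒ [46, 57, 82, 117]
  ZebIX CTAACGCC/2: at [23, 84, 124] ⇒ [25, 86, 126]
  SqiII AGTTCAT/7: at [5, 32, 133, 141] ⇒ [12, 39, 140, 148]
  QalI TGGGGA/3: at [14, 64, 92, 102] ⇒ [17, 67, 95, 105]

All cut coordinates (distinct, sorted): [12, 17, 25, 39, 46, 57, 67, 82, 86, 95, 105, 117, 126, 140, 148]

Fragments:
  12→17: 5 bp
  17→25: 8 bp
  25→39: 14 bp
  39→46: 7 bp
  46→57: 11 bp
  57→67: 10 bp
  67→82: 15 bp
  82→86: 4 bp
  86→95: 9 bp
  95→105: 10 bp
  105→117: 12 bp
  117→126: 9 bp
  126→140: 14 bp
  140→148: 8 bp
  148→12 (wrap): 149-148+12 = 13 bp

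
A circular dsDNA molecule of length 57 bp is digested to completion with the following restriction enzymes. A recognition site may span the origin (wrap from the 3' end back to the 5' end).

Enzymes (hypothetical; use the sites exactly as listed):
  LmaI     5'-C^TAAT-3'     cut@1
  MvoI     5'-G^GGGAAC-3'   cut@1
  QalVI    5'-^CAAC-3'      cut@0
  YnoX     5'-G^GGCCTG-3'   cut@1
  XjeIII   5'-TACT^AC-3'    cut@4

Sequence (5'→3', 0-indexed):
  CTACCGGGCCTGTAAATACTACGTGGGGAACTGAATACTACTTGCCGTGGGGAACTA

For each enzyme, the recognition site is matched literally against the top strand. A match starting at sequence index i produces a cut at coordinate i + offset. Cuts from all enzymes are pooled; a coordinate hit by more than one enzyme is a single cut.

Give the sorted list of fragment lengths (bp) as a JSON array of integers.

Per-enzyme occurrences:
  LmaI (CTAAT, off=1): no sites
  MvoI GGGGAAC/1: at [24, 48] ⇒ [25, 49]
  QalVI (CAAC, off=0): no sites
  YnoX GGGCCTG/1: at [5] ⇒ [6]
  XjeIII TACTAC/4: at [16, 35, 55] ⇒ [2, 20, 39]

All cut coordinates (distinct, sorted): [2, 6, 20, 25, 39, 49]

Fragments:
  2→6: 4 bp
  6→20: 14 bp
  20→25: 5 bp
  25→39: 14 bp
  39→49: 10 bp
  49→2 (wrap): 57-49+2 = 10 bp

[4,5,10,10,14,14]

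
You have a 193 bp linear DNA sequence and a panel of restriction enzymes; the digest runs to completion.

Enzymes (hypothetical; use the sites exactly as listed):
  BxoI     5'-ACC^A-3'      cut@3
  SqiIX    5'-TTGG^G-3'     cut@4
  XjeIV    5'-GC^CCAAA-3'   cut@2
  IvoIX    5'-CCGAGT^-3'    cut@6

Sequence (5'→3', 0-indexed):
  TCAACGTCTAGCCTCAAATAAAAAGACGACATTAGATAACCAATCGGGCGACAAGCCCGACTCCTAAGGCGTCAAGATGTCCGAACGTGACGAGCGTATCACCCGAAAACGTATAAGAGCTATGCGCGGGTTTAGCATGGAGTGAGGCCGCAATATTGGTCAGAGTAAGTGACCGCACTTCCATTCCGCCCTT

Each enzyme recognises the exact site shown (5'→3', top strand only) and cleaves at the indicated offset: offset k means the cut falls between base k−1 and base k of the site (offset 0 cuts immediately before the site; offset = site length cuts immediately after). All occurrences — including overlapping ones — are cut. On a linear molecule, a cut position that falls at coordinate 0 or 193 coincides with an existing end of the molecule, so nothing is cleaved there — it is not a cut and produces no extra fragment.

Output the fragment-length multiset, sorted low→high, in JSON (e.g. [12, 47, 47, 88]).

Scan for sites:
  BxoI ACCA/3: at [38] ⇒ [41]
  SqiIX (TTGGG, off=4): no sites
  XjeIV (GCCCAAA, off=2): no sites
  IvoIX (CCGAGT, off=6): no sites

Pooled cuts: [41]

Fragment lengths:
  [0,41): 41 bp
  [41,193): 152 bp

[41,152]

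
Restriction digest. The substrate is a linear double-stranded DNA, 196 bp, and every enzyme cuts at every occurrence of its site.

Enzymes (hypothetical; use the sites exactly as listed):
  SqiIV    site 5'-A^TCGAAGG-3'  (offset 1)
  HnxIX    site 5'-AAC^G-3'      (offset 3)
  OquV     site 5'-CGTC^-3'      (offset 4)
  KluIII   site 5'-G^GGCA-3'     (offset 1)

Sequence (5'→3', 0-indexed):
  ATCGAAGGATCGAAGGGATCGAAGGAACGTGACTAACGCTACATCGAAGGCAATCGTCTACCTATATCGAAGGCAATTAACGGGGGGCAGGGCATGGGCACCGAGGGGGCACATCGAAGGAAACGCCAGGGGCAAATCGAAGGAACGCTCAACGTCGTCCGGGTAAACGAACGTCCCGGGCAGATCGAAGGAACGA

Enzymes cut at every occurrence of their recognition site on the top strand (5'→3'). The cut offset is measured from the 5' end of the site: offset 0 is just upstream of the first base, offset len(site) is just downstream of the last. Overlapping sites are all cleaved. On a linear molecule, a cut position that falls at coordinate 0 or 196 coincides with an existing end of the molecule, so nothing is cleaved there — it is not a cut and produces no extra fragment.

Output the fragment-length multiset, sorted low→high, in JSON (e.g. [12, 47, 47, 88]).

Site scan:
  SqiIV ATCGAAGG/1: at [0, 8, 17, 42, 65, 112, 135, 183] ⇒ [1, 9, 18, 43, 66, 113, 136, 184]
  HnxIX AACG/3: at [25, 34, 78, 121, 143, 150, 165, 169, 191] ⇒ [28, 37, 81, 124, 146, 153, 168, 172, 194]
  OquV CGTC/4: at [54, 152, 155, 171] ⇒ [58, 156, 159, 175]
  KluIII GGGCA/1: at [84, 89, 95, 106, 129, 177] ⇒ [85, 90, 96, 107, 130, 178]

All cut coordinates (distinct, sorted): [1, 9, 18, 28, 37, 43, 58, 66, 81, 85, 90, 96, 107, 113, 124, 130, 136, 146, 153, 156, 159, 168, 172, 175, 178, 184, 194]

Fragments:
  [0,1): 1 bp
  [1,9): 8 bp
  [9,18): 9 bp
  [18,28): 10 bp
  [28,37): 9 bp
  [37,43): 6 bp
  [43,58): 15 bp
  [58,66): 8 bp
  [66,81): 15 bp
  [81,85): 4 bp
  [85,90): 5 bp
  [90,96): 6 bp
  [96,107): 11 bp
  [107,113): 6 bp
  [113,124): 11 bp
  [124,130): 6 bp
  [130,136): 6 bp
  [136,146): 10 bp
  [146,153): 7 bp
  [153,156): 3 bp
  [156,159): 3 bp
  [159,168): 9 bp
  [168,172): 4 bp
  [172,175): 3 bp
  [175,178): 3 bp
  [178,184): 6 bp
  [184,194): 10 bp
  [194,196): 2 bp

[1,2,3,3,3,3,4,4,5,6,6,6,6,6,6,7,8,8,9,9,9,10,10,10,11,11,15,15]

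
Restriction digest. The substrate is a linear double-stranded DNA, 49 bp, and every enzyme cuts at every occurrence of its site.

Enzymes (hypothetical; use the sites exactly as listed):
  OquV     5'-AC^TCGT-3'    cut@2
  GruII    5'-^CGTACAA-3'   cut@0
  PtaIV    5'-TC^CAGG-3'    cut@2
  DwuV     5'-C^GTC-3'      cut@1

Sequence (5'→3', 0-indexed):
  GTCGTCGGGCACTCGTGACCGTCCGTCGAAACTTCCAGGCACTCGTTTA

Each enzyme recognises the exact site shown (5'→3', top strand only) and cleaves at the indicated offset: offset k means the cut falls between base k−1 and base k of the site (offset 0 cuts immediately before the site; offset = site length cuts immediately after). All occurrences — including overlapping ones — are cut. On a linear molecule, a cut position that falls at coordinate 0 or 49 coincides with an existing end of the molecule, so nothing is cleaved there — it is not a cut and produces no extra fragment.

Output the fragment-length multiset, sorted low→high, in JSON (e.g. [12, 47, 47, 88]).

[3,4,7,7,8,9,11]

Site scan:
  OquV (ACTCGT, off=2): starts [10, 40] → cuts [12, 42]
  GruII (CGTACAA, off=0): no sites
  PtaIV (TCCAGG, off=2): starts [33] → cuts [35]
  DwuV (CGTC, off=1): starts [2, 19, 23] → cuts [3, 20, 24]

All cut coordinates (distinct, sorted): [3, 12, 20, 24, 35, 42]

Fragments:
  [0,3): 3 bp
  [3,12): 9 bp
  [12,20): 8 bp
  [20,24): 4 bp
  [24,35): 11 bp
  [35,42): 7 bp
  [42,49): 7 bp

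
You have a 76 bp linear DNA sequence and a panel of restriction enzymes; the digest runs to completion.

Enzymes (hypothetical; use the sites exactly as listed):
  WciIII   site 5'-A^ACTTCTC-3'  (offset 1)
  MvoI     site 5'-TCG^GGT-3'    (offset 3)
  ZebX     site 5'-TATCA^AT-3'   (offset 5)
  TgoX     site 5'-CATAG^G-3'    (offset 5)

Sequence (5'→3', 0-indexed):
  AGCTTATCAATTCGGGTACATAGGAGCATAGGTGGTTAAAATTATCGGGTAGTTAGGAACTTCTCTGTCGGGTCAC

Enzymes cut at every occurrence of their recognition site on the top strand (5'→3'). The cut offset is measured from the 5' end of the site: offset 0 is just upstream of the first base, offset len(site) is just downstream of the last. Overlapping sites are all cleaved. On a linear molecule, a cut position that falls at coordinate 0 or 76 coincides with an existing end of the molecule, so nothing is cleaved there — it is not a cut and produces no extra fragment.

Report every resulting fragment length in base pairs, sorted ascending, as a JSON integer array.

[5,6,8,9,9,11,12,16]

Site scan:
  WciIII AACTTCTC/1: at [57] ⇒ [58]
  MvoI TCGGGT/3: at [11, 44, 67] ⇒ [14, 47, 70]
  ZebX TATCAAT/5: at [4] ⇒ [9]
  TgoX CATAGG/5: at [18, 26] ⇒ [23, 31]

All cut coordinates (distinct, sorted): [9, 14, 23, 31, 47, 58, 70]

Fragments:
  [0,9): 9 bp
  [9,14): 5 bp
  [14,23): 9 bp
  [23,31): 8 bp
  [31,47): 16 bp
  [47,58): 11 bp
  [58,70): 12 bp
  [70,76): 6 bp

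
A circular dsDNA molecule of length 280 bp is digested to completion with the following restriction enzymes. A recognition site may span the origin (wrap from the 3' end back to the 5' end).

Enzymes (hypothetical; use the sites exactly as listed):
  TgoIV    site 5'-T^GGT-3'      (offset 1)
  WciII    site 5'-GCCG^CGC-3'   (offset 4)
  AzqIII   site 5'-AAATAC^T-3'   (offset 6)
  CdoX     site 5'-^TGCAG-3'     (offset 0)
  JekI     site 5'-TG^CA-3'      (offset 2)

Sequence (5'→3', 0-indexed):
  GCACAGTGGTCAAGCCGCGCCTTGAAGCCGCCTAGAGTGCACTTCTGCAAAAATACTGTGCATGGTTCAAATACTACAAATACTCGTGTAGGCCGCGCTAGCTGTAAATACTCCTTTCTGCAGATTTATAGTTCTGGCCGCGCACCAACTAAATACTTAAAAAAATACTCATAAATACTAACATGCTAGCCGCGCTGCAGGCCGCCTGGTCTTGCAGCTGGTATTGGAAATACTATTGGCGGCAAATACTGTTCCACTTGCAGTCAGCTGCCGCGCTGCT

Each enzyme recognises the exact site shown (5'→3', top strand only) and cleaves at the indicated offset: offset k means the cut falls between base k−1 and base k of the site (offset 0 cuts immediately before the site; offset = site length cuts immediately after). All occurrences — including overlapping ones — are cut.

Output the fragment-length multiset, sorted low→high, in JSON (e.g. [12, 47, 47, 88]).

Scan for sites:
  TgoIV TGGT/1: at [6, 62, 206, 218] ⇒ [7, 63, 207, 219]
  WciII GCCGCGC/4: at [13, 91, 136, 188, 269] ⇒ [17, 95, 140, 192, 273]
  AzqIII AAATACT/6: at [50, 68, 77, 105, 150, 162, 172, 227, 243] ⇒ [56, 74, 83, 111, 156, 168, 178, 233, 249]
  CdoX TGCAG/0: at [118, 195, 212, 258] ⇒ [118, 195, 212, 258]
  JekI TGCA/2: at [37, 45, 58, 118, 195, 212, 258, 279] ⇒ [1, 39, 47, 60, 120, 197, 214, 260]

Pooled cuts: [1, 7, 17, 39, 47, 56, 60, 63, 74, 83, 95, 111, 118, 120, 140, 156, 168, 178, 192, 195, 197, 207, 212, 214, 219, 233, 249, 258, 260, 273]

Fragment lengths:
  1→7: 6 bp
  7→17: 10 bp
  17→39: 22 bp
  39→47: 8 bp
  47→56: 9 bp
  56→60: 4 bp
  60→63: 3 bp
  63→74: 11 bp
  74→83: 9 bp
  83→95: 12 bp
  95→111: 16 bp
  111→118: 7 bp
  118→120: 2 bp
  120→140: 20 bp
  140→156: 16 bp
  156→168: 12 bp
  168→178: 10 bp
  178→192: 14 bp
  192→195: 3 bp
  195→197: 2 bp
  197→207: 10 bp
  207→212: 5 bp
  212→214: 2 bp
  214→219: 5 bp
  219→233: 14 bp
  233→249: 16 bp
  249→258: 9 bp
  258→260: 2 bp
  260→273: 13 bp
  273→1 (wrap): 280-273+1 = 8 bp

[2,2,2,2,3,3,4,5,5,6,7,8,8,9,9,9,10,10,10,11,12,12,13,14,14,16,16,16,20,22]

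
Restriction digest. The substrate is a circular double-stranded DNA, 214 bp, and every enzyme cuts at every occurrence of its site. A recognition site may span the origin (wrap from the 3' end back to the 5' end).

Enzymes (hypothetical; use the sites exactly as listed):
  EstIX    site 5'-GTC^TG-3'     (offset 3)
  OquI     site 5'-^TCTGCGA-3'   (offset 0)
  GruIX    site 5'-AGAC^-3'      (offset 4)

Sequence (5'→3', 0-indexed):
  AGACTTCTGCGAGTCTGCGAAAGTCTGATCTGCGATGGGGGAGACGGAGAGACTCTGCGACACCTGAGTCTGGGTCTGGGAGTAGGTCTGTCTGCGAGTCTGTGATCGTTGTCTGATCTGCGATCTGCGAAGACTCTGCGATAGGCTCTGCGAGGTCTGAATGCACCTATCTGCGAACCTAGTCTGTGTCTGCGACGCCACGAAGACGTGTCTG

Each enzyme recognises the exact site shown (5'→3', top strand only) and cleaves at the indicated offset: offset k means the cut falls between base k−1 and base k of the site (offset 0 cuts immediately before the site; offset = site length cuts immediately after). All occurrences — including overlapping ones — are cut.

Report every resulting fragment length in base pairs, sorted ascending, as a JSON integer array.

[1,2,2,2,2,3,3,4,5,6,6,7,8,8,8,10,11,11,12,12,12,13,15,17,17,17]

Scan for sites:
  EstIX GTCTG/3: at [12, 22, 67, 73, 85, 89, 97, 110, 154, 181, 187, 209] ⇒ [15, 25, 70, 76, 88, 92, 100, 113, 157, 184, 190, 212]
  OquI TCTGCGA/0: at [5, 13, 28, 53, 90, 116, 123, 134, 146, 169, 188] ⇒ [5, 13, 28, 53, 90, 116, 123, 134, 146, 169, 188]
  GruIX AGAC/4: at [0, 41, 49, 130, 203] ⇒ [4, 45, 53, 134, 207]

Pooled cuts: [4, 5, 13, 15, 25, 28, 45, 53, 70, 76, 88, 90, 92, 100, 113, 116, 123, 134, 146, 157, 169, 184, 188, 190, 207, 212]

Fragment lengths:
  4→5: 1 bp
  5→13: 8 bp
  13→15: 2 bp
  15→25: 10 bp
  25→28: 3 bp
  28→45: 17 bp
  45→53: 8 bp
  53→70: 17 bp
  70→76: 6 bp
  76→88: 12 bp
  88→90: 2 bp
  90→92: 2 bp
  92→100: 8 bp
  100→113: 13 bp
  113→116: 3 bp
  116→123: 7 bp
  123→134: 11 bp
  134→146: 12 bp
  146→157: 11 bp
  157→169: 12 bp
  169→184: 15 bp
  184→188: 4 bp
  188→190: 2 bp
  190→207: 17 bp
  207→212: 5 bp
  212→4 (wrap): 214-212+4 = 6 bp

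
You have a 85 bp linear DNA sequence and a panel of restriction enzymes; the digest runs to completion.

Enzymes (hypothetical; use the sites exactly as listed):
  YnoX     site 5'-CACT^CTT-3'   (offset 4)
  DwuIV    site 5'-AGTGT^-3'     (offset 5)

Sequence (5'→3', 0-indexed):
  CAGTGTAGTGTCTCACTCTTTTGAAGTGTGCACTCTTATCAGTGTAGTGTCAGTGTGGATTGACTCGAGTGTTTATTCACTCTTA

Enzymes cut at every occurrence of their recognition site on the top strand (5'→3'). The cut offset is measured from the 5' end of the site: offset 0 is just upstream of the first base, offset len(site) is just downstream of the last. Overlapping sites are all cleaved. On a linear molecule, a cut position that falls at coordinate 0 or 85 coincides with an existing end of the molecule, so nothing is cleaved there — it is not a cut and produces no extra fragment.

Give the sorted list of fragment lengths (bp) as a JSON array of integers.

[4,5,5,5,6,6,6,9,11,12,16]

Site scan:
  YnoX CACTCTT/4: at [13, 30, 77] ⇒ [17, 34, 81]
  DwuIV AGTGT/5: at [1, 6, 24, 40, 45, 51, 67] ⇒ [6, 11, 29, 45, 50, 56, 72]

All cut coordinates (distinct, sorted): [6, 11, 17, 29, 34, 45, 50, 56, 72, 81]

Fragment lengths:
  [0,6): 6 bp
  [6,11): 5 bp
  [11,17): 6 bp
  [17,29): 12 bp
  [29,34): 5 bp
  [34,45): 11 bp
  [45,50): 5 bp
  [50,56): 6 bp
  [56,72): 16 bp
  [72,81): 9 bp
  [81,85): 4 bp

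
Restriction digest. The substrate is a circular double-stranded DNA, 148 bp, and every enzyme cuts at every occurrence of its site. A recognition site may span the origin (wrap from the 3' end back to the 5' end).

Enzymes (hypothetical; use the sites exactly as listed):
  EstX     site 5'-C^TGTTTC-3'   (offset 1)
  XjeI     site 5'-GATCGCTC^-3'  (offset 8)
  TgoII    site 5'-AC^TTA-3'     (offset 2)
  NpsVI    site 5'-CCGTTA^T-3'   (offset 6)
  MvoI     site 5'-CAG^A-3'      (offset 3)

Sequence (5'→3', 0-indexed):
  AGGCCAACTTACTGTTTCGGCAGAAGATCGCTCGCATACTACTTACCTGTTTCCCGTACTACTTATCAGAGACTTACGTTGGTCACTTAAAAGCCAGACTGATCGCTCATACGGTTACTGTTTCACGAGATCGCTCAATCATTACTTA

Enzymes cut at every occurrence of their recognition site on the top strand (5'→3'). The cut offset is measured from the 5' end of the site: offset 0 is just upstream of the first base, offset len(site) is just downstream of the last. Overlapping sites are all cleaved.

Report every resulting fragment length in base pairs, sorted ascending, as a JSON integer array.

[4,4,5,7,9,9,10,10,11,11,11,11,13,15,18]

Scan for sites:
  EstX (CTGTTTC, off=1): starts [11, 46, 117] → cuts [12, 47, 118]
  XjeI (GATCGCTC, off=8): starts [25, 100, 128] → cuts [33, 108, 136]
  TgoII (ACTTA, off=2): starts [6, 40, 60, 71, 84, 143] → cuts [8, 42, 62, 73, 86, 145]
  NpsVI (CCGTTAT, off=6): no sites
  MvoI (CAGA, off=3): starts [20, 66, 94] → cuts [23, 69, 97]

Pooled cuts: [8, 12, 23, 33, 42, 47, 62, 69, 73, 86, 97, 108, 118, 136, 145]

Fragment lengths:
  8→12: 4 bp
  12→23: 11 bp
  23→33: 10 bp
  33→42: 9 bp
  42→47: 5 bp
  47→62: 15 bp
  62→69: 7 bp
  69→73: 4 bp
  73→86: 13 bp
  86→97: 11 bp
  97→108: 11 bp
  108→118: 10 bp
  118→136: 18 bp
  136→145: 9 bp
  145→8 (wrap): 148-145+8 = 11 bp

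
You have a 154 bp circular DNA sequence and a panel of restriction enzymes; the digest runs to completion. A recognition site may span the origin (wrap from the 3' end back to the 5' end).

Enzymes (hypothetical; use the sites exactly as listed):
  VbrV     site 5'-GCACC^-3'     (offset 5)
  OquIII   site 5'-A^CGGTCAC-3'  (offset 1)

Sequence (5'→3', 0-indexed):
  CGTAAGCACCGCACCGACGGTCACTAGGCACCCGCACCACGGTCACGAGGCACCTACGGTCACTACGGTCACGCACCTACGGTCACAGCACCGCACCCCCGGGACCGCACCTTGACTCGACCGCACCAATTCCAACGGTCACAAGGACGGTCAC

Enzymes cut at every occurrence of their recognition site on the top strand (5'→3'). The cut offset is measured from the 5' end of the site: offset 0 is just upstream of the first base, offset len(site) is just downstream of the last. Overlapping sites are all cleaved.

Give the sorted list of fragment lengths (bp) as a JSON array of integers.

[1,2,2,2,5,5,6,8,9,12,12,13,14,15,15,16,17]

Scan for sites:
  VbrV GCACC/5: at [5, 10, 27, 33, 49, 72, 87, 92, 106, 122] ⇒ [10, 15, 32, 38, 54, 77, 92, 97, 111, 127]
  OquIII ACGGTCAC/1: at [16, 38, 55, 64, 78, 134, 146] ⇒ [17, 39, 56, 65, 79, 135, 147]

All cut coordinates (distinct, sorted): [10, 15, 17, 32, 38, 39, 54, 56, 65, 77, 79, 92, 97, 111, 127, 135, 147]

Fragments:
  10→15: 5 bp
  15→17: 2 bp
  17→32: 15 bp
  32→38: 6 bp
  38→39: 1 bp
  39→54: 15 bp
  54→56: 2 bp
  56→65: 9 bp
  65→77: 12 bp
  77→79: 2 bp
  79→92: 13 bp
  92→97: 5 bp
  97→111: 14 bp
  111→127: 16 bp
  127→135: 8 bp
  135→147: 12 bp
  147→10 (wrap): 154-147+10 = 17 bp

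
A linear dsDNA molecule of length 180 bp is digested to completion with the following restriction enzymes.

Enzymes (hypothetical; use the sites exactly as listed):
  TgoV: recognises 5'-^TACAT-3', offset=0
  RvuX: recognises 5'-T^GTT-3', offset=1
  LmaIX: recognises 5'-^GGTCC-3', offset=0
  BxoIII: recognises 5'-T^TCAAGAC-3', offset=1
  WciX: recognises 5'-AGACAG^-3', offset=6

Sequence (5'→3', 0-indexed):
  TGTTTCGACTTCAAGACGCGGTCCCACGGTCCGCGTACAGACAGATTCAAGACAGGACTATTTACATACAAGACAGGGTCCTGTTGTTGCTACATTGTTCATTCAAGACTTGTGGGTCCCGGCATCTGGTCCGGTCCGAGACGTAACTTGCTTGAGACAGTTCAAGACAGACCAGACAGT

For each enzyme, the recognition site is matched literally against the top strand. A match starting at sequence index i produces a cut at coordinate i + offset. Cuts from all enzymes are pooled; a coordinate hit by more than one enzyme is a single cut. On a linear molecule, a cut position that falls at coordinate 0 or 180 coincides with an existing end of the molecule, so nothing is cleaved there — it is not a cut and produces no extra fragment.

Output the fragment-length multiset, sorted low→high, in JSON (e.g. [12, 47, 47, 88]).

[1,1,1,2,3,5,5,6,6,6,7,8,9,9,9,9,9,12,13,14,17,28]

Scan for sites:
  TgoV (TACAT, off=0): starts [62, 90] → cuts [62, 90]
  RvuX (TGTT, off=1): starts [0, 81, 84, 95] → cuts [1, 82, 85, 96]
  LmaIX (GGTCC, off=0): starts [19, 27, 76, 114, 127, 132] → cuts [19, 27, 76, 114, 127, 132]
  BxoIII (TTCAAGAC, off=1): starts [9, 45, 101, 160] → cuts [10, 46, 102, 161]
  WciX (AGACAG, off=6): starts [38, 49, 70, 154, 164, 173] → cuts [44, 55, 76, 160, 170, 179]

All cut coordinates (distinct, sorted): [1, 10, 19, 27, 44, 46, 55, 62, 76, 82, 85, 90, 96, 102, 114, 127, 132, 160, 161, 170, 179]

Fragments:
  [0,1): 1 bp
  [1,10): 9 bp
  [10,19): 9 bp
  [19,27): 8 bp
  [27,44): 17 bp
  [44,46): 2 bp
  [46,55): 9 bp
  [55,62): 7 bp
  [62,76): 14 bp
  [76,82): 6 bp
  [82,85): 3 bp
  [85,90): 5 bp
  [90,96): 6 bp
  [96,102): 6 bp
  [102,114): 12 bp
  [114,127): 13 bp
  [127,132): 5 bp
  [132,160): 28 bp
  [160,161): 1 bp
  [161,170): 9 bp
  [170,179): 9 bp
  [179,180): 1 bp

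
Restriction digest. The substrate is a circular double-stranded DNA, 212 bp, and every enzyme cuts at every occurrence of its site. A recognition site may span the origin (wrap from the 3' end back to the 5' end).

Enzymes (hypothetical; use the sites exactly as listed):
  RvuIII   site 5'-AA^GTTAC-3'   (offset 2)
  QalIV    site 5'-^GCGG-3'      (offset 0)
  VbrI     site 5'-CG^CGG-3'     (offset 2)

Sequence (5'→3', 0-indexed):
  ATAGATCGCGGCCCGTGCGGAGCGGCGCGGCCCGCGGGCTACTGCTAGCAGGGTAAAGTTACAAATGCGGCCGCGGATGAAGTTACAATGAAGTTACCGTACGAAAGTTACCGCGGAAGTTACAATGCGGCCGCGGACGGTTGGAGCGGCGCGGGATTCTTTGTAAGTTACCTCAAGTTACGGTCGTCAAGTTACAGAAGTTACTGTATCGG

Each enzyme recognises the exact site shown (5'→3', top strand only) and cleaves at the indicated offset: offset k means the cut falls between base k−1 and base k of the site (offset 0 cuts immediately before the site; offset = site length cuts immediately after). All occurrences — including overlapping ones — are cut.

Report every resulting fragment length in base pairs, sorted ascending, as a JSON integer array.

Scan for sites:
  RvuIII AAGTTAC/2: at [55, 79, 90, 104, 116, 164, 174, 188, 197] ⇒ [57, 81, 92, 106, 118, 166, 176, 190, 199]
  QalIV GCGG/0: at [7, 16, 21, 26, 33, 66, 72, 112, 126, 132, 145, 150] ⇒ [7, 16, 21, 26, 33, 66, 72, 112, 126, 132, 145, 150]
  VbrI CGCGG/2: at [6, 25, 32, 71, 111, 131, 149] ⇒ [8, 27, 34, 73, 113, 133, 151]

Pooled cuts: [7, 8, 16, 21, 26, 27, 33, 34, 57, 66, 72, 73, 81, 92, 106, 112, 113, 118, 126, 132, 133, 145, 150, 151, 166, 176, 190, 199]

Fragments:
  7→8: 1 bp
  8→16: 8 bp
  16→21: 5 bp
  21→26: 5 bp
  26→27: 1 bp
  27→33: 6 bp
  33→34: 1 bp
  34→57: 23 bp
  57→66: 9 bp
  66→72: 6 bp
  72→73: 1 bp
  73→81: 8 bp
  81→92: 11 bp
  92→106: 14 bp
  106→112: 6 bp
  112→113: 1 bp
  113→118: 5 bp
  118→126: 8 bp
  126→132: 6 bp
  132→133: 1 bp
  133→145: 12 bp
  145→150: 5 bp
  150→151: 1 bp
  151→166: 15 bp
  166→176: 10 bp
  176→190: 14 bp
  190→199: 9 bp
  199→7 (wrap): 212-199+7 = 20 bp

[1,1,1,1,1,1,1,5,5,5,5,6,6,6,6,8,8,8,9,9,10,11,12,14,14,15,20,23]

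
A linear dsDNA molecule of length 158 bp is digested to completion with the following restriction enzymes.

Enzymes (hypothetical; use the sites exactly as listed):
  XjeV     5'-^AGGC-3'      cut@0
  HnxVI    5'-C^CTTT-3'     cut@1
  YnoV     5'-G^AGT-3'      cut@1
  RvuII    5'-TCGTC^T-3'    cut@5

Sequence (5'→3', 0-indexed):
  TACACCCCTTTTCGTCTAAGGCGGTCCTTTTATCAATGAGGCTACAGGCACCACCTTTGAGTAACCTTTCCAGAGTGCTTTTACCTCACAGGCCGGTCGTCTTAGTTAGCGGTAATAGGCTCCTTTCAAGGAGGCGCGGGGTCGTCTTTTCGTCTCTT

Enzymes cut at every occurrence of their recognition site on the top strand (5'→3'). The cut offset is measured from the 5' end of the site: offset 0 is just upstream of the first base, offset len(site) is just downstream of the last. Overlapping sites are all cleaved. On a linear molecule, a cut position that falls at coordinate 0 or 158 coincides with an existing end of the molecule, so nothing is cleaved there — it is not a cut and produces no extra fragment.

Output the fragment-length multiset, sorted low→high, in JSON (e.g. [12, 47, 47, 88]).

[2,4,5,6,6,7,7,8,8,8,9,9,9,12,12,15,15,16]

Per-enzyme occurrences:
  XjeV AGGC/0: at [18, 38, 45, 89, 116, 131] ⇒ [18, 38, 45, 89, 116, 131]
  HnxVI CCTTT/1: at [6, 25, 53, 64, 121] ⇒ [7, 26, 54, 65, 122]
  YnoV GAGT/1: at [58, 72] ⇒ [59, 73]
  RvuII TCGTCT/5: at [11, 96, 141, 149] ⇒ [16, 101, 146, 154]

All cut coordinates (distinct, sorted): [7, 16, 18, 26, 38, 45, 54, 59, 65, 73, 89, 101, 116, 122, 131, 146, 154]

Fragments:
  [0,7): 7 bp
  [7,16): 9 bp
  [16,18): 2 bp
  [18,26): 8 bp
  [26,38): 12 bp
  [38,45): 7 bp
  [45,54): 9 bp
  [54,59): 5 bp
  [59,65): 6 bp
  [65,73): 8 bp
  [73,89): 16 bp
  [89,101): 12 bp
  [101,116): 15 bp
  [116,122): 6 bp
  [122,131): 9 bp
  [131,146): 15 bp
  [146,154): 8 bp
  [154,158): 4 bp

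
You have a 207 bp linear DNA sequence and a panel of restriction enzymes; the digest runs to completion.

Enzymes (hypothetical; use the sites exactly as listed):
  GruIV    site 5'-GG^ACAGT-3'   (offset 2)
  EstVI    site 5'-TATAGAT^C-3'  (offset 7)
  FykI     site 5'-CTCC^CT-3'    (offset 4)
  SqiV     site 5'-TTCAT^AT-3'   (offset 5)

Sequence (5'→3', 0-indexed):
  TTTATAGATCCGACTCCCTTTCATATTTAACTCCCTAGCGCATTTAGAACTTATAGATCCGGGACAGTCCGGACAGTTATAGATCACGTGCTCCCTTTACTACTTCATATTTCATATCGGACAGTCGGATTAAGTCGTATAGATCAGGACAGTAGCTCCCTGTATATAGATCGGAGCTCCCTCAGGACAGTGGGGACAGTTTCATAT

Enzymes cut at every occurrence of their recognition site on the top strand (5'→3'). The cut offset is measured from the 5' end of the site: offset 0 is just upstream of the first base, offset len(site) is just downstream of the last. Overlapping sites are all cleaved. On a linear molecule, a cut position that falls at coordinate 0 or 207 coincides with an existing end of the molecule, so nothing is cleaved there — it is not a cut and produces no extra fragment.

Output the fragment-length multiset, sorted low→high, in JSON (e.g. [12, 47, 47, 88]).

Site scan:
  GruIV (GGACAGT, off=2): starts [61, 70, 118, 146, 184, 193] → cuts [63, 72, 120, 148, 186, 195]
  EstVI (TATAGATC, off=7): starts [2, 51, 77, 137, 164] → cuts [9, 58, 84, 144, 171]
  FykI (CTCCCT, off=4): starts [13, 30, 90, 155, 176] → cuts [17, 34, 94, 159, 180]
  SqiV (TTCATAT, off=5): starts [19, 103, 110, 200] → cuts [24, 108, 115, 205]

All cut coordinates (distinct, sorted): [9, 17, 24, 34, 58, 63, 72, 84, 94, 108, 115, 120, 144, 148, 159, 171, 180, 186, 195, 205]

Fragment lengths:
  [0,9): 9 bp
  [9,17): 8 bp
  [17,24): 7 bp
  [24,34): 10 bp
  [34,58): 24 bp
  [58,63): 5 bp
  [63,72): 9 bp
  [72,84): 12 bp
  [84,94): 10 bp
  [94,108): 14 bp
  [108,115): 7 bp
  [115,120): 5 bp
  [120,144): 24 bp
  [144,148): 4 bp
  [148,159): 11 bp
  [159,171): 12 bp
  [171,180): 9 bp
  [180,186): 6 bp
  [186,195): 9 bp
  [195,205): 10 bp
  [205,207): 2 bp

[2,4,5,5,6,7,7,8,9,9,9,9,10,10,10,11,12,12,14,24,24]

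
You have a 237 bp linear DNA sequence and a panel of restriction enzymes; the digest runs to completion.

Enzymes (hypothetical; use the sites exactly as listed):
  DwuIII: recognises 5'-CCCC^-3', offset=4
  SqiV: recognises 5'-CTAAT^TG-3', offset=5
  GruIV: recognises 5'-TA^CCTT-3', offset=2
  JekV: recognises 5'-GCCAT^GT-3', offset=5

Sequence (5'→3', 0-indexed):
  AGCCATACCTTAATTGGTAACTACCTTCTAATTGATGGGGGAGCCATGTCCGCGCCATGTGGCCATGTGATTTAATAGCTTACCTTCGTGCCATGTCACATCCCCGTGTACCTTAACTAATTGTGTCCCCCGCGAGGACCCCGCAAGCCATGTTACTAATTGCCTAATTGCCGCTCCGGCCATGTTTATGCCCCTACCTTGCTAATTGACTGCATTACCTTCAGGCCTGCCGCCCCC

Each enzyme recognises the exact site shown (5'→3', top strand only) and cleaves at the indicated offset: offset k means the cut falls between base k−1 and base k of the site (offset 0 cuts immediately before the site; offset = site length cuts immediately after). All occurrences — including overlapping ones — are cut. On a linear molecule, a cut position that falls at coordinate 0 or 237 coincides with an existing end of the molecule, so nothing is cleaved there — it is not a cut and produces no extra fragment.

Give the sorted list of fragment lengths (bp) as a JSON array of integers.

[1,1,2,5,7,8,8,9,9,9,9,10,11,11,11,11,11,11,12,15,15,16,16,19]

Per-enzyme occurrences:
  DwuIII (CCCC, off=4): starts [101, 126, 127, 138, 190, 232, 233] → cuts [105, 130, 131, 142, 194, 236] (position 237 is a terminus of the linear molecule — no cut)
  SqiV (CTAATTG, off=5): starts [27, 116, 155, 163, 201] → cuts [32, 121, 160, 168, 206]
  GruIV (TACCTT, off=2): starts [5, 21, 80, 108, 194, 215] → cuts [7, 23, 82, 110, 196, 217]
  JekV (GCCATGT, off=5): starts [42, 53, 61, 89, 146, 178] → cuts [47, 58, 66, 94, 151, 183]

Pooled cuts: [7, 23, 32, 47, 58, 66, 82, 94, 105, 110, 121, 130, 131, 142, 151, 160, 168, 183, 194, 196, 206, 217, 236]

Fragment lengths:
  [0,7): 7 bp
  [7,23): 16 bp
  [23,32): 9 bp
  [32,47): 15 bp
  [47,58): 11 bp
  [58,66): 8 bp
  [66,82): 16 bp
  [82,94): 12 bp
  [94,105): 11 bp
  [105,110): 5 bp
  [110,121): 11 bp
  [121,130): 9 bp
  [130,131): 1 bp
  [131,142): 11 bp
  [142,151): 9 bp
  [151,160): 9 bp
  [160,168): 8 bp
  [168,183): 15 bp
  [183,194): 11 bp
  [194,196): 2 bp
  [196,206): 10 bp
  [206,217): 11 bp
  [217,236): 19 bp
  [236,237): 1 bp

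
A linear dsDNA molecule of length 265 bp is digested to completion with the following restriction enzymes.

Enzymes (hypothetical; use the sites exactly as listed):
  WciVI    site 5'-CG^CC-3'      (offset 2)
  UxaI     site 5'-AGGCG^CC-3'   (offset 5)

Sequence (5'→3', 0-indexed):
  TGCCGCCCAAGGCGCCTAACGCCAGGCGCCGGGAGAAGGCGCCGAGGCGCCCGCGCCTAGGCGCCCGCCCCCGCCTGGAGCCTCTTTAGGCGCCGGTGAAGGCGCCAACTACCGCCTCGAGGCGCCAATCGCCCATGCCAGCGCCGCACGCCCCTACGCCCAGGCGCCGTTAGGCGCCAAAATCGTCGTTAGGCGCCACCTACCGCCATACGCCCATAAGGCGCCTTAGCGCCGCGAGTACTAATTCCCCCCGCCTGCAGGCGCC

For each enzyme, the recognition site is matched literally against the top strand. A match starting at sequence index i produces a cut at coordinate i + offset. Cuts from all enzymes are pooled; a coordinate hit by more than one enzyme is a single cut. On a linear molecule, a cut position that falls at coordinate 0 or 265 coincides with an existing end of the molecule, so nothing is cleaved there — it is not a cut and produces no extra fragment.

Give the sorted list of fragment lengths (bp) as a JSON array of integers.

Scan for sites:
  WciVI CGCC/2: at [3, 12, 19, 26, 39, 47, 53, 61, 65, 71, 90, 102, 112, 122, 129, 141, 148, 156, 164, 174, 193, 203, 210, 221, 229, 251, 261] ⇒ [5, 14, 21, 28, 41, 49, 55, 63, 67, 73, 92, 104, 114, 124, 131, 143, 150, 158, 166, 176, 195, 205, 212, 223, 231, 253, 263]
  UxaI AGGCGCC/5: at [9, 23, 36, 44, 58, 87, 99, 119, 161, 171, 190, 218, 258] ⇒ [14, 28, 41, 49, 63, 92, 104, 124, 166, 176, 195, 223, 263]

All cut coordinates (distinct, sorted): [5, 14, 21, 28, 41, 49, 55, 63, 67, 73, 92, 104, 114, 124, 131, 143, 150, 158, 166, 176, 195, 205, 212, 223, 231, 253, 263]

Fragment lengths:
  [0,5): 5 bp
  [5,14): 9 bp
  [14,21): 7 bp
  [21,28): 7 bp
  [28,41): 13 bp
  [41,49): 8 bp
  [49,55): 6 bp
  [55,63): 8 bp
  [63,67): 4 bp
  [67,73): 6 bp
  [73,92): 19 bp
  [92,104): 12 bp
  [104,114): 10 bp
  [114,124): 10 bp
  [124,131): 7 bp
  [131,143): 12 bp
  [143,150): 7 bp
  [150,158): 8 bp
  [158,166): 8 bp
  [166,176): 10 bp
  [176,195): 19 bp
  [195,205): 10 bp
  [205,212): 7 bp
  [212,223): 11 bp
  [223,231): 8 bp
  [231,253): 22 bp
  [253,263): 10 bp
  [263,265): 2 bp

[2,4,5,6,6,7,7,7,7,7,8,8,8,8,8,9,10,10,10,10,10,11,12,12,13,19,19,22]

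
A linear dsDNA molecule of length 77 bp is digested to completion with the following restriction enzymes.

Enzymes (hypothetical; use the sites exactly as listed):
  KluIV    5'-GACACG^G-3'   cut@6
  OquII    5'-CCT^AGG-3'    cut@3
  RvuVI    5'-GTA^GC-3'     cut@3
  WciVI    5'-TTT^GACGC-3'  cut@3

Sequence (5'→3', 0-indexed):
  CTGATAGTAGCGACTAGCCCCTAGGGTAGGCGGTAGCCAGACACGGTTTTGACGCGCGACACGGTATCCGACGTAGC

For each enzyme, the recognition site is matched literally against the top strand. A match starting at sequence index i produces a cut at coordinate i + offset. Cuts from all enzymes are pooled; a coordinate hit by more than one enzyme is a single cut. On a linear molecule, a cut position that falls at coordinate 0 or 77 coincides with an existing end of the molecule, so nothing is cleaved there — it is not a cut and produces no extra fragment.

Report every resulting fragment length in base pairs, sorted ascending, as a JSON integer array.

Site scan:
  KluIV GACACGG/6: at [39, 57] ⇒ [45, 63]
  OquII CCTAGG/3: at [19] ⇒ [22]
  RvuVI GTAGC/3: at [6, 32, 72] ⇒ [9, 35, 75]
  WciVI TTTGACGC/3: at [47] ⇒ [50]

Pooled cuts: [9, 22, 35, 45, 50, 63, 75]

Fragment lengths:
  [0,9): 9 bp
  [9,22): 13 bp
  [22,35): 13 bp
  [35,45): 10 bp
  [45,50): 5 bp
  [50,63): 13 bp
  [63,75): 12 bp
  [75,77): 2 bp

[2,5,9,10,12,13,13,13]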